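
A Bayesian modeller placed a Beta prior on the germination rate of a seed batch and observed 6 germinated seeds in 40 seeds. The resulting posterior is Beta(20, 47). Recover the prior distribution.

Under Beta–binomial conjugacy the posterior parameters are (a+s, b+f).
Subtract the data counts: 20−6=14, 47−34=13.

Beta(14, 13)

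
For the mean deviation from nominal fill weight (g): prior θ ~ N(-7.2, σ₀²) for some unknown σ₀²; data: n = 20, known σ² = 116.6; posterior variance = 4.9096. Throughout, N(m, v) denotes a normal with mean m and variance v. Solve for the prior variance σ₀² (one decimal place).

Posterior precision equals prior precision plus data precision: 1/σ_n² = 1/σ₀² + n/σ².
So 1/σ₀² = 1/4.9096 − 20/116.6 = 0.203683 − 0.171527 = 0.032156.
Hence σ₀² = 1/0.032156 ≈ 31.1.

σ₀² = 31.1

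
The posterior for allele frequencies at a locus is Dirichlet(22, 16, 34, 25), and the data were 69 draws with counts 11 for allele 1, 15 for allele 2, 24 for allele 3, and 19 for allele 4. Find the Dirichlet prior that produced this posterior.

Dirichlet(11, 1, 10, 6)

For a Dirichlet(α) prior with multinomial counts c, the posterior is Dirichlet(α + c) componentwise.
Subtract each count from the matching posterior parameter: 22−11=11, 16−15=1, 34−24=10, 25−19=6.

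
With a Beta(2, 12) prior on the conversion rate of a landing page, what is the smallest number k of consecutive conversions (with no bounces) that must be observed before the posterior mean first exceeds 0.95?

k = 227

After k conversions and 0 bounces the posterior is Beta(2+k, 12), with mean (2+k)/(2+12+k).
Set (2+k)/(14+k) > 0.95 and solve: k > (0.95·14 − 2)/(1 − 0.95) = 226.000.
The smallest integer exceeding 226.000 is 227.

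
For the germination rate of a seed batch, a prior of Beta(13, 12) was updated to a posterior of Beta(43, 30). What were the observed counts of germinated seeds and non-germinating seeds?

Under Beta–binomial conjugacy the posterior parameters are (α+s, β+f).
Match parameters: s=43−13=30, f=30−12=18.

30 germinated seeds and 18 non-germinating seeds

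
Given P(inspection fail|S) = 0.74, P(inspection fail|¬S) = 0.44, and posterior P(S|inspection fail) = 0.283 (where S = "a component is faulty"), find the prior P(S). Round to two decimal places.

Bayes' rule in odds form gives O(S|E) = O(S)·[P(E|S)/P(E|¬S)], hence O(S) = O(S|E)/LR.
Posterior odds = 0.283/(1−0.283) = 0.3947. LR = 0.74/0.44 = 1.6818.
Prior odds = 0.3947/1.6818 = 0.2347, so P(S) = 0.2347/(1+0.2347) ≈ 0.19.

P(S) = 0.19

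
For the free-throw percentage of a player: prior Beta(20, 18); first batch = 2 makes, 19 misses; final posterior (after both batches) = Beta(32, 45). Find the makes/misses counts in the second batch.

10 makes and 8 misses

Sequential conjugate updates are equivalent to a single update on the pooled data, so total successes = posterior α − prior α and total failures = posterior β − prior β.
Total across both batches: 32−20=12 makes, 45−18=27 misses.
Subtract the first batch: 12−2=10 makes and 27−19=8 misses.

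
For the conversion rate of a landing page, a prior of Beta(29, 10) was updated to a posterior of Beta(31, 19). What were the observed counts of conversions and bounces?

Under Beta–binomial conjugacy the posterior parameters are (α+s, β+f).
So s = 31 − 29 = 2 and f = 19 − 10 = 9.

2 conversions and 9 bounces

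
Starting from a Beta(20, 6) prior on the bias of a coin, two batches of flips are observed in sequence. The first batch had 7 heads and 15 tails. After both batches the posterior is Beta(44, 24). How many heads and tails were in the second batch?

Sequential conjugate updates are equivalent to a single update on the pooled data, so total successes = posterior α − prior α and total failures = posterior β − prior β.
Total across both batches: 44−20=24 heads, 24−6=18 tails.
Subtract the first batch: 24−7=17 heads and 18−15=3 tails.

17 heads and 3 tails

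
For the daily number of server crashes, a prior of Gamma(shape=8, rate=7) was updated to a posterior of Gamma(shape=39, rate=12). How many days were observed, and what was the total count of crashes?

A Gamma(α, β) prior (rate parametrization) on a Poisson rate with n observations summing to S gives posterior Gamma(α+S, β+n).
Matching: Σxᵢ = 39 − 8 = 31 and n = 12 − 7 = 5.

n = 5 days with total 31 crashes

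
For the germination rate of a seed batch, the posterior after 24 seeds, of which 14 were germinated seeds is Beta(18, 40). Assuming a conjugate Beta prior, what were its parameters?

Beta(4, 30)

A Beta(α, β) prior with s successes and f failures in binomial data gives a Beta(α+s, β+f) posterior.
Subtract the data counts: 18−14=4, 40−10=30.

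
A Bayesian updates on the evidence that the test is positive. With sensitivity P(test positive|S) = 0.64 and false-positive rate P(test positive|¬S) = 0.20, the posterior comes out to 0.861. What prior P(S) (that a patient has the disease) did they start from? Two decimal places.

Bayes' rule in odds form gives O(S|E) = O(S)·[P(E|S)/P(E|¬S)], hence O(S) = O(S|E)/LR.
Posterior odds = 0.861/(1−0.861) = 6.1942. LR = 0.64/0.20 = 3.2000.
Prior odds = 6.1942/3.2000 = 1.9357, so P(S) = 1.9357/(1+1.9357) ≈ 0.66.

P(S) = 0.66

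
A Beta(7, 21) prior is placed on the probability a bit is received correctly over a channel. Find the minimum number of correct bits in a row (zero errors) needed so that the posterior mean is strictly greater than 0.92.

k = 235

After k correct bits and 0 errors the posterior is Beta(7+k, 21), with mean (7+k)/(7+21+k).
Set (7+k)/(28+k) > 0.92 and solve: k > (0.92·28 − 7)/(1 − 0.92) = 234.500.
The smallest integer exceeding 234.500 is 235.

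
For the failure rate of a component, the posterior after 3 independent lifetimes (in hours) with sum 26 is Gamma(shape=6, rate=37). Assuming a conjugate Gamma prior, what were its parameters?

Gamma(shape=3, rate=11)

For an exponential likelihood with a Gamma(α, β) prior on the rate, n observations with total T give posterior Gamma(α+n, β+T).
So α = 6 − 3 = 3 and β = 37 − 26 = 11.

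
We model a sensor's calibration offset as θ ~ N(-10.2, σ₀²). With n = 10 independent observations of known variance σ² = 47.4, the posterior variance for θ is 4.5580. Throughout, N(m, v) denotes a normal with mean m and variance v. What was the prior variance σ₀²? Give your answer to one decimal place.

Posterior precision equals prior precision plus data precision: 1/σ_n² = 1/σ₀² + n/σ².
So 1/σ₀² = 1/4.5580 − 10/47.4 = 0.219394 − 0.210970 = 0.008424.
Hence σ₀² = 1/0.008424 ≈ 118.7.

σ₀² = 118.7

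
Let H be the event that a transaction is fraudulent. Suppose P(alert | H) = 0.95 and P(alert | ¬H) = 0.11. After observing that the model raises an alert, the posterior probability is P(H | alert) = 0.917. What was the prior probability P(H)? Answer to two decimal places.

P(H) = 0.56

In odds form, posterior odds = prior odds × likelihood ratio, so prior odds = posterior odds ÷ LR.
Posterior odds = 0.917/(1−0.917) = 11.0482. LR = 0.95/0.11 = 8.6364.
Prior odds = 11.0482/8.6364 = 1.2793, so P(H) = 1.2793/(1+1.2793) ≈ 0.56.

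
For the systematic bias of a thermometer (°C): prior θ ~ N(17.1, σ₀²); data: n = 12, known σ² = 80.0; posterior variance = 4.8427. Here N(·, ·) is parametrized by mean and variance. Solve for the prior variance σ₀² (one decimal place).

σ₀² = 17.7

Posterior precision equals prior precision plus data precision: 1/σ_n² = 1/σ₀² + n/σ².
So 1/σ₀² = 1/4.8427 − 12/80.0 = 0.206496 − 0.150000 = 0.056496.
Hence σ₀² = 1/0.056496 ≈ 17.7.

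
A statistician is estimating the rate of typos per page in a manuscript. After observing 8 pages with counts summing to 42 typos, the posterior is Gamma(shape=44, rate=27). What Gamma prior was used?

A Gamma(α, β) prior (rate parametrization) on a Poisson rate with n observations summing to S gives posterior Gamma(α+S, β+n).
So α = 44 − 42 = 2 and β = 27 − 8 = 19.

Gamma(shape=2, rate=19)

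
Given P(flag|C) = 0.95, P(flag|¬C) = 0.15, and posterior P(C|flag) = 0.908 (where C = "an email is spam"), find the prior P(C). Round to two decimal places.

Bayes' rule in odds form gives O(C|E) = O(C)·[P(E|C)/P(E|¬C)], hence O(C) = O(C|E)/LR.
Posterior odds = 0.908/(1−0.908) = 9.8696. LR = 0.95/0.15 = 6.3333.
Prior odds = 9.8696/6.3333 = 1.5584, so P(C) = 1.5584/(1+1.5584) ≈ 0.61.

P(C) = 0.61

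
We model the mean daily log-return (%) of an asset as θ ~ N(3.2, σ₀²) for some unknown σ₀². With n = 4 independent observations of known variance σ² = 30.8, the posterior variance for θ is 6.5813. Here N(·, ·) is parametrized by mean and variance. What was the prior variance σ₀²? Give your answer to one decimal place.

σ₀² = 45.3

For the Normal–Normal model with known σ², precisions add: τ_n = τ₀ + n/σ².
So 1/σ₀² = 1/6.5813 − 4/30.8 = 0.151946 − 0.129870 = 0.022076.
Hence σ₀² = 1/0.022076 ≈ 45.3.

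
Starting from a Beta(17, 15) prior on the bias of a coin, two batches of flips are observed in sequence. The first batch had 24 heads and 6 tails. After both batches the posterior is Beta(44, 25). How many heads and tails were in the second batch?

Because Beta–binomial updating is additive in the counts, the combined data contributed (α_post−α_prior, β_post−β_prior) successes and failures.
Total across both batches: 44−17=27 heads, 25−15=10 tails.
Subtract the first batch: 27−24=3 heads and 10−6=4 tails.

3 heads and 4 tails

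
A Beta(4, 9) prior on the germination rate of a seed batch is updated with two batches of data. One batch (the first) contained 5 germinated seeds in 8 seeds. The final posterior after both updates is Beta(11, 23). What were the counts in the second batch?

2 germinated seeds and 11 non-germinating seeds

Sequential conjugate updates are equivalent to a single update on the pooled data, so total successes = posterior α − prior α and total failures = posterior β − prior β.
Total across both batches: 11−4=7 germinated seeds, 23−9=14 non-germinating seeds.
Subtract the first batch: 7−5=2 germinated seeds and 14−3=11 non-germinating seeds.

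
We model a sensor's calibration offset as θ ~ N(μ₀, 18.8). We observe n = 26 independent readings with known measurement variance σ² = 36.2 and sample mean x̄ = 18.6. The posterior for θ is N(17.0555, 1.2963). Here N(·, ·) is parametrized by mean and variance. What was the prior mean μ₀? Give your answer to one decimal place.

The posterior mean is a precision-weighted average: μ_n = (τ₀μ₀ + τ_data·x̄)/(τ₀+τ_data), with τ₀=1/σ₀² and τ_data=n/σ².
Here τ₀ = 1/18.8 = 0.053191 and τ_data = 26/36.2 = 0.718232, so τ_n = 0.771423.
Rearranging for μ₀: μ₀ = (μ_n·τ_n − τ_data·x̄)/τ₀ = (17.0555·0.771423 − 0.718232·18.6) / 0.053191 = -0.202110/0.053191 ≈ -3.8.

μ₀ = -3.8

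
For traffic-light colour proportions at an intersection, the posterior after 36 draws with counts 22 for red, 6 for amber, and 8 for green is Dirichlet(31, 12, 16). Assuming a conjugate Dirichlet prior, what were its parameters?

For a Dirichlet(α) prior with multinomial counts c, the posterior is Dirichlet(α + c) componentwise.
Subtract each count from the matching posterior parameter: 31−22=9, 12−6=6, 16−8=8.

Dirichlet(9, 6, 8)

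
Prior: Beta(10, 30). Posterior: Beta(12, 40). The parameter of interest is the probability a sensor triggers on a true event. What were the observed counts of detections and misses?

2 detections and 10 misses

A Beta(a, b) prior with s successes and f failures in binomial data gives a Beta(a+s, b+f) posterior.
So s = 12 − 10 = 2 and f = 40 − 30 = 10.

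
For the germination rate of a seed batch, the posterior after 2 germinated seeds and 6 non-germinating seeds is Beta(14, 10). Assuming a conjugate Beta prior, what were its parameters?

Beta is conjugate to the binomial likelihood: posterior = Beta(a+s, b+f).
So a = 14 − 2 = 12 and b = 10 − 6 = 4.

Beta(12, 4)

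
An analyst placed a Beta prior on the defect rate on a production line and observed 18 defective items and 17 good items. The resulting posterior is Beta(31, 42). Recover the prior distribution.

Beta(13, 25)

A Beta(a, b) prior with s successes and f failures in binomial data gives a Beta(a+s, b+f) posterior.
So a = 31 − 18 = 13 and b = 42 − 17 = 25.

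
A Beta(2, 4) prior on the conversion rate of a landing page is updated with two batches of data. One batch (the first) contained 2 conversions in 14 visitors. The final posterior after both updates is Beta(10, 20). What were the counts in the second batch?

Because Beta–binomial updating is additive in the counts, the combined data contributed (α_post−α_prior, β_post−β_prior) successes and failures.
Total across both batches: 10−2=8 conversions, 20−4=16 bounces.
Subtract the first batch: 8−2=6 conversions and 16−12=4 bounces.

6 conversions and 4 bounces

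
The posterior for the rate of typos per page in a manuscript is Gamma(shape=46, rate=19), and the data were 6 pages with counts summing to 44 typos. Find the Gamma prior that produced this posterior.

Gamma–Poisson conjugacy: posterior shape = α + Σxᵢ, posterior rate = β + n.
So α = 46 − 44 = 2 and β = 19 − 6 = 13.

Gamma(shape=2, rate=13)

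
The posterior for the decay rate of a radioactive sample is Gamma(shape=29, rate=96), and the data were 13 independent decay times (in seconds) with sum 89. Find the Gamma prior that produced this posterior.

For an exponential likelihood with a Gamma(α, β) prior on the rate, n observations with total T give posterior Gamma(α+n, β+T).
So α = 29 − 13 = 16 and β = 96 − 89 = 7.

Gamma(shape=16, rate=7)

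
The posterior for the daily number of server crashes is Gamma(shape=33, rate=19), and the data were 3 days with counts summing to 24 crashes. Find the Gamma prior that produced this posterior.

Gamma(shape=9, rate=16)

A Gamma(α, β) prior (rate parametrization) on a Poisson rate with n observations summing to S gives posterior Gamma(α+S, β+n).
So α = 33 − 24 = 9 and β = 19 − 3 = 16.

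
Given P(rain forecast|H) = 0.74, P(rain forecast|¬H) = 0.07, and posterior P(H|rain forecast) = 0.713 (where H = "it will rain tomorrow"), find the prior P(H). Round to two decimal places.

P(H) = 0.19

In odds form, posterior odds = prior odds × likelihood ratio, so prior odds = posterior odds ÷ LR.
Posterior odds = 0.713/(1−0.713) = 2.4843. LR = 0.74/0.07 = 10.5714.
Prior odds = 2.4843/10.5714 = 0.2350, so P(H) = 0.2350/(1+0.2350) ≈ 0.19.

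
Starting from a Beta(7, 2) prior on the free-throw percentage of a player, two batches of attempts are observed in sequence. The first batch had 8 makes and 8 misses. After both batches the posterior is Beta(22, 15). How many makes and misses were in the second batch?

Sequential conjugate updates are equivalent to a single update on the pooled data, so total successes = posterior α − prior α and total failures = posterior β − prior β.
Total across both batches: 22−7=15 makes, 15−2=13 misses.
Subtract the first batch: 15−8=7 makes and 13−8=5 misses.

7 makes and 5 misses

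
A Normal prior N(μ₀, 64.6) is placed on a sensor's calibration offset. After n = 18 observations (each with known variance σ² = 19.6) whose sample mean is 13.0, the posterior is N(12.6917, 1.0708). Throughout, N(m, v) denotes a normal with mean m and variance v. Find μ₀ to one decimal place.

μ₀ = -5.6

With known observation variance, the Normal–Normal posterior has precision τ_n = τ₀ + n/σ² and mean μ_n = (τ₀μ₀ + (n/σ²)x̄)/τ_n.
Here τ₀ = 1/64.6 = 0.015480 and τ_data = 18/19.6 = 0.918367, so τ_n = 0.933847.
Rearranging for μ₀: μ₀ = (μ_n·τ_n − τ_data·x̄)/τ₀ = (12.6917·0.933847 − 0.918367·13.0) / 0.015480 = -0.086665/0.015480 ≈ -5.6.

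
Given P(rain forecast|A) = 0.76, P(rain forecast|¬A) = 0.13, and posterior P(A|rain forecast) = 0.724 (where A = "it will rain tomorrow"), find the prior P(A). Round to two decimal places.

Bayes' rule in odds form gives O(A|E) = O(A)·[P(E|A)/P(E|¬A)], hence O(A) = O(A|E)/LR.
Posterior odds = 0.724/(1−0.724) = 2.6232. LR = 0.76/0.13 = 5.8462.
Prior odds = 2.6232/5.8462 = 0.4487, so P(A) = 0.4487/(1+0.4487) ≈ 0.31.

P(A) = 0.31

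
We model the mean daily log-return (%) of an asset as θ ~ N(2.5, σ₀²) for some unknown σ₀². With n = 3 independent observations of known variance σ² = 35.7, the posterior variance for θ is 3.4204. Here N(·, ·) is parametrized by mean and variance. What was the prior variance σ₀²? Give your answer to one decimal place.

σ₀² = 4.8

Posterior precision equals prior precision plus data precision: 1/σ_n² = 1/σ₀² + n/σ².
So 1/σ₀² = 1/3.4204 − 3/35.7 = 0.292363 − 0.084034 = 0.208329.
Hence σ₀² = 1/0.208329 ≈ 4.8.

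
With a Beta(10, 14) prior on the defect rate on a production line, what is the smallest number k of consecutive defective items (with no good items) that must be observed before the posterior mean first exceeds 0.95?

k = 257

After k defective items and 0 good items the posterior is Beta(10+k, 14), with mean (10+k)/(10+14+k).
Set (10+k)/(24+k) > 0.95 and solve: k > (0.95·24 − 10)/(1 − 0.95) = 256.000.
The smallest integer exceeding 256.000 is 257.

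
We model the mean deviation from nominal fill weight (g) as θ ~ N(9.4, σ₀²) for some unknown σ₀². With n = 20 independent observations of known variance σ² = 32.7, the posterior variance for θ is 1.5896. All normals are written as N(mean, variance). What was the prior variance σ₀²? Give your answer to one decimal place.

σ₀² = 57.2

For the Normal–Normal model with known σ², precisions add: τ_n = τ₀ + n/σ².
So 1/σ₀² = 1/1.5896 − 20/32.7 = 0.629089 − 0.611621 = 0.017468.
Hence σ₀² = 1/0.017468 ≈ 57.2.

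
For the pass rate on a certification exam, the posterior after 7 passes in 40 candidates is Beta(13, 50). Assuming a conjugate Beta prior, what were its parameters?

Beta(6, 17)

Under Beta–binomial conjugacy the posterior parameters are (α+s, β+f).
Subtract the data counts: 13−7=6, 50−33=17.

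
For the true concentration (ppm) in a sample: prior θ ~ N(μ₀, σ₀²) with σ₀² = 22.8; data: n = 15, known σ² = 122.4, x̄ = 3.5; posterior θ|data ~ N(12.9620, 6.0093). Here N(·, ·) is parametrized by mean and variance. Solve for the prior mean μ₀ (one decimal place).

The posterior mean is a precision-weighted average: μ_n = (τ₀μ₀ + τ_data·x̄)/(τ₀+τ_data), with τ₀=1/σ₀² and τ_data=n/σ².
Here τ₀ = 1/22.8 = 0.043860 and τ_data = 15/122.4 = 0.122549, so τ_n = 0.166409.
Rearranging for μ₀: μ₀ = (μ_n·τ_n − τ_data·x̄)/τ₀ = (12.9620·0.166409 − 0.122549·3.5) / 0.043860 = 1.728072/0.043860 ≈ 39.4.

μ₀ = 39.4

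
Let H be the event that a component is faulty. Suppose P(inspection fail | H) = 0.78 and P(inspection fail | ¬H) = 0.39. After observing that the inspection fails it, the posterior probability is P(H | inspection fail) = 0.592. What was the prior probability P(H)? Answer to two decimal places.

P(H) = 0.42

In odds form, posterior odds = prior odds × likelihood ratio, so prior odds = posterior odds ÷ LR.
Posterior odds = 0.592/(1−0.592) = 1.4510. LR = 0.78/0.39 = 2.0000.
Prior odds = 1.4510/2.0000 = 0.7255, so P(H) = 0.7255/(1+0.7255) ≈ 0.42.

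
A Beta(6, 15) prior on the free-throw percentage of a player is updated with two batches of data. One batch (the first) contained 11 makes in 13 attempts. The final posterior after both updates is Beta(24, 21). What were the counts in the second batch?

7 makes and 4 misses

Sequential conjugate updates are equivalent to a single update on the pooled data, so total successes = posterior α − prior α and total failures = posterior β − prior β.
Total across both batches: 24−6=18 makes, 21−15=6 misses.
Subtract the first batch: 18−11=7 makes and 6−2=4 misses.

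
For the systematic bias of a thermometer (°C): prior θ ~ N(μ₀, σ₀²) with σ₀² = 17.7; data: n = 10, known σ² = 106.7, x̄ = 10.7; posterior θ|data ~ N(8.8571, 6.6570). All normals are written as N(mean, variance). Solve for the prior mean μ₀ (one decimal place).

With known observation variance, the Normal–Normal posterior has precision τ_n = τ₀ + n/σ² and mean μ_n = (τ₀μ₀ + (n/σ²)x̄)/τ_n.
Here τ₀ = 1/17.7 = 0.056497 and τ_data = 10/106.7 = 0.093721, so τ_n = 0.150218.
Rearranging for μ₀: μ₀ = (μ_n·τ_n − τ_data·x̄)/τ₀ = (8.8571·0.150218 − 0.093721·10.7) / 0.056497 = 0.327681/0.056497 ≈ 5.8.

μ₀ = 5.8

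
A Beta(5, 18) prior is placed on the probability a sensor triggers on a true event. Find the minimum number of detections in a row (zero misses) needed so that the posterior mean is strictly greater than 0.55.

After k detections and 0 misses the posterior is Beta(5+k, 18), with mean (5+k)/(5+18+k).
Set (5+k)/(23+k) > 0.55 and solve: k > (0.55·23 − 5)/(1 − 0.55) = 17.000.
The smallest integer exceeding 17.000 is 18.

k = 18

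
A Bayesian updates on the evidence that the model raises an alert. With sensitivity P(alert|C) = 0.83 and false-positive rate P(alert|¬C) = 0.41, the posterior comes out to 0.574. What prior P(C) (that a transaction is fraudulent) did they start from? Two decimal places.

P(C) = 0.40

In odds form, posterior odds = prior odds × likelihood ratio, so prior odds = posterior odds ÷ LR.
Posterior odds = 0.574/(1−0.574) = 1.3474. LR = 0.83/0.41 = 2.0244.
Prior odds = 1.3474/2.0244 = 0.6656, so P(C) = 0.6656/(1+0.6656) ≈ 0.40.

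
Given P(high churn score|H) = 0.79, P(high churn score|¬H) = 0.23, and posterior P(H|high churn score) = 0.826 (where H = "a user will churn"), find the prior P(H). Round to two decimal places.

P(H) = 0.58

In odds form, posterior odds = prior odds × likelihood ratio, so prior odds = posterior odds ÷ LR.
Posterior odds = 0.826/(1−0.826) = 4.7471. LR = 0.79/0.23 = 3.4348.
Prior odds = 4.7471/3.4348 = 1.3821, so P(H) = 1.3821/(1+1.3821) ≈ 0.58.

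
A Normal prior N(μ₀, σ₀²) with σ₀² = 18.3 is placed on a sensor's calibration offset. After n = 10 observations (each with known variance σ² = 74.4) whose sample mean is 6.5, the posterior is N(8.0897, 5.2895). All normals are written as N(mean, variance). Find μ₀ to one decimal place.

With known observation variance, the Normal–Normal posterior has precision τ_n = τ₀ + n/σ² and mean μ_n = (τ₀μ₀ + (n/σ²)x̄)/τ_n.
Here τ₀ = 1/18.3 = 0.054645 and τ_data = 10/74.4 = 0.134409, so τ_n = 0.189054.
Rearranging for μ₀: μ₀ = (μ_n·τ_n − τ_data·x̄)/τ₀ = (8.0897·0.189054 − 0.134409·6.5) / 0.054645 = 0.655732/0.054645 ≈ 12.0.

μ₀ = 12.0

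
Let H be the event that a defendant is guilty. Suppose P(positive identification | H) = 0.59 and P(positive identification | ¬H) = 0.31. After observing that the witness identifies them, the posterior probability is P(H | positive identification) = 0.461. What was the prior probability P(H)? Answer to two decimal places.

P(H) = 0.31

Bayes' rule in odds form gives O(H|E) = O(H)·[P(E|H)/P(E|¬H)], hence O(H) = O(H|E)/LR.
Posterior odds = 0.461/(1−0.461) = 0.8553. LR = 0.59/0.31 = 1.9032.
Prior odds = 0.8553/1.9032 = 0.4494, so P(H) = 0.4494/(1+0.4494) ≈ 0.31.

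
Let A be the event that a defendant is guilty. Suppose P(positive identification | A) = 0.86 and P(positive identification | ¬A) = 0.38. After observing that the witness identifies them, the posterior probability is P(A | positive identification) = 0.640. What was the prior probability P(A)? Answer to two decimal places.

P(A) = 0.44

In odds form, posterior odds = prior odds × likelihood ratio, so prior odds = posterior odds ÷ LR.
Posterior odds = 0.640/(1−0.640) = 1.7778. LR = 0.86/0.38 = 2.2632.
Prior odds = 1.7778/2.2632 = 0.7855, so P(A) = 0.7855/(1+0.7855) ≈ 0.44.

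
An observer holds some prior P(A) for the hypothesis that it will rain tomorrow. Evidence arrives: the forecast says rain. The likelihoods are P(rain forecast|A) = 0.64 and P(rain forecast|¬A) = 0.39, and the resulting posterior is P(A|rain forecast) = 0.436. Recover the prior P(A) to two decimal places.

In odds form, posterior odds = prior odds × likelihood ratio, so prior odds = posterior odds ÷ LR.
Posterior odds = 0.436/(1−0.436) = 0.7730. LR = 0.64/0.39 = 1.6410.
Prior odds = 0.7730/1.6410 = 0.4711, so P(A) = 0.4711/(1+0.4711) ≈ 0.32.

P(A) = 0.32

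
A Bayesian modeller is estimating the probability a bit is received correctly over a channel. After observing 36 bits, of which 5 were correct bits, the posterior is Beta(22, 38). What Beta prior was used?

A Beta(α, β) prior with s successes and f failures in binomial data gives a Beta(α+s, β+f) posterior.
So α = 22 − 5 = 17 and β = 38 − 31 = 7.

Beta(17, 7)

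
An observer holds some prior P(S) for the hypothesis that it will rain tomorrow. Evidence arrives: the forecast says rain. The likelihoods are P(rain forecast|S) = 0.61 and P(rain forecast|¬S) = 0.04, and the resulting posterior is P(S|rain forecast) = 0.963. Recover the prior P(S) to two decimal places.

Bayes' rule in odds form gives O(S|E) = O(S)·[P(E|S)/P(E|¬S)], hence O(S) = O(S|E)/LR.
Posterior odds = 0.963/(1−0.963) = 26.0270. LR = 0.61/0.04 = 15.2500.
Prior odds = 26.0270/15.2500 = 1.7067, so P(S) = 1.7067/(1+1.7067) ≈ 0.63.

P(S) = 0.63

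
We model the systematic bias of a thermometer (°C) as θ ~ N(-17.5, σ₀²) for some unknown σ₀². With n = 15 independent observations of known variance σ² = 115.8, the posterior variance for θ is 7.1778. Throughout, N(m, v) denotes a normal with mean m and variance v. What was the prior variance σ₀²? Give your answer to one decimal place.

For the Normal–Normal model with known σ², precisions add: τ_n = τ₀ + n/σ².
So 1/σ₀² = 1/7.1778 − 15/115.8 = 0.139318 − 0.129534 = 0.009784.
Hence σ₀² = 1/0.009784 ≈ 102.2.

σ₀² = 102.2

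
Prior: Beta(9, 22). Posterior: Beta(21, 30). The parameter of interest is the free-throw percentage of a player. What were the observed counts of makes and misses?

12 makes and 8 misses

A Beta(a, b) prior with s successes and f failures in binomial data gives a Beta(a+s, b+f) posterior.
Match parameters: s=21−9=12, f=30−22=8.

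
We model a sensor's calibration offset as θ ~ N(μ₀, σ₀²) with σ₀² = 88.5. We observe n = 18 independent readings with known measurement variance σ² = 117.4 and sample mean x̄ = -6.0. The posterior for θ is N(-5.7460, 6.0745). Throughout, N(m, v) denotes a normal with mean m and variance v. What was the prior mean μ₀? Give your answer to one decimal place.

μ₀ = -2.3

The posterior mean is a precision-weighted average: μ_n = (τ₀μ₀ + τ_data·x̄)/(τ₀+τ_data), with τ₀=1/σ₀² and τ_data=n/σ².
Here τ₀ = 1/88.5 = 0.011299 and τ_data = 18/117.4 = 0.153322, so τ_n = 0.164621.
Rearranging for μ₀: μ₀ = (μ_n·τ_n − τ_data·x̄)/τ₀ = (-5.7460·0.164621 − 0.153322·-6.0) / 0.011299 = -0.025980/0.011299 ≈ -2.3.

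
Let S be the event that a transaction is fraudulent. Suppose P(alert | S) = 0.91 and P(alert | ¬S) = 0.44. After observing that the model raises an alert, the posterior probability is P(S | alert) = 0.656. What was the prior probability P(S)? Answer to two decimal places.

P(S) = 0.48

Bayes' rule in odds form gives O(S|E) = O(S)·[P(E|S)/P(E|¬S)], hence O(S) = O(S|E)/LR.
Posterior odds = 0.656/(1−0.656) = 1.9070. LR = 0.91/0.44 = 2.0682.
Prior odds = 1.9070/2.0682 = 0.9221, so P(S) = 0.9221/(1+0.9221) ≈ 0.48.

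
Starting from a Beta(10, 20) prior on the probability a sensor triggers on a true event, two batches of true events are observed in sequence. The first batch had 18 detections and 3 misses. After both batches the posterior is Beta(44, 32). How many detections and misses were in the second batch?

16 detections and 9 misses

Sequential conjugate updates are equivalent to a single update on the pooled data, so total successes = posterior α − prior α and total failures = posterior β − prior β.
Total across both batches: 44−10=34 detections, 32−20=12 misses.
Subtract the first batch: 34−18=16 detections and 12−3=9 misses.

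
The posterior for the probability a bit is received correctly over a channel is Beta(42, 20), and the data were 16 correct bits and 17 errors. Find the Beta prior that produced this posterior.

Beta(26, 3)

Beta is conjugate to the binomial likelihood: posterior = Beta(a+s, b+f).
Subtract the data counts: 42−16=26, 20−17=3.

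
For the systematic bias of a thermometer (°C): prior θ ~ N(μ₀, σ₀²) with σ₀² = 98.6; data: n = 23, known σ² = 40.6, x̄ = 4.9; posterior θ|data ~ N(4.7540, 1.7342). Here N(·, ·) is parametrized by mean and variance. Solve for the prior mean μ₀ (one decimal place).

With known observation variance, the Normal–Normal posterior has precision τ_n = τ₀ + n/σ² and mean μ_n = (τ₀μ₀ + (n/σ²)x̄)/τ_n.
Here τ₀ = 1/98.6 = 0.010142 and τ_data = 23/40.6 = 0.566502, so τ_n = 0.576644.
Rearranging for μ₀: μ₀ = (μ_n·τ_n − τ_data·x̄)/τ₀ = (4.7540·0.576644 − 0.566502·4.9) / 0.010142 = -0.034494/0.010142 ≈ -3.4.

μ₀ = -3.4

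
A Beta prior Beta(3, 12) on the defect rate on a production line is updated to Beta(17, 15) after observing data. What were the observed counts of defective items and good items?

14 defective items and 3 good items

Under Beta–binomial conjugacy the posterior parameters are (α+s, β+f).
So s = 17 − 3 = 14 and f = 15 − 12 = 3.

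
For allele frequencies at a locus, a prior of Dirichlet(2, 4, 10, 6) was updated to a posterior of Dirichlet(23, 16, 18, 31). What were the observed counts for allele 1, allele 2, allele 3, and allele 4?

counts (21, 12, 8, 25)

For a Dirichlet(α) prior with multinomial counts c, the posterior is Dirichlet(α + c) componentwise.
Counts are posterior − prior componentwise: 23−2=21, 16−4=12, 18−10=8, 31−6=25.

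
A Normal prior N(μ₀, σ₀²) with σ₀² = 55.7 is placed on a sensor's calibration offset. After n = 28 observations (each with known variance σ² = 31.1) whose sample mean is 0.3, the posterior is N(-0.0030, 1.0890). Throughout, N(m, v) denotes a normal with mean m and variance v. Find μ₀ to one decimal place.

The posterior mean is a precision-weighted average: μ_n = (τ₀μ₀ + τ_data·x̄)/(τ₀+τ_data), with τ₀=1/σ₀² and τ_data=n/σ².
Here τ₀ = 1/55.7 = 0.017953 and τ_data = 28/31.1 = 0.900322, so τ_n = 0.918275.
Rearranging for μ₀: μ₀ = (μ_n·τ_n − τ_data·x̄)/τ₀ = (-0.0030·0.918275 − 0.900322·0.3) / 0.017953 = -0.272851/0.017953 ≈ -15.2.

μ₀ = -15.2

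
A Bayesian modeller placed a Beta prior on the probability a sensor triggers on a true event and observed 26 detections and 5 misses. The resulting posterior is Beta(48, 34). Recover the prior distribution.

Beta is conjugate to the binomial likelihood: posterior = Beta(a+s, b+f).
Subtract the data counts: 48−26=22, 34−5=29.

Beta(22, 29)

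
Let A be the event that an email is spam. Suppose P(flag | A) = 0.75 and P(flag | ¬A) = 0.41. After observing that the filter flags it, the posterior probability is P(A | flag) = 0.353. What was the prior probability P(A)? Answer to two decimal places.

P(A) = 0.23

In odds form, posterior odds = prior odds × likelihood ratio, so prior odds = posterior odds ÷ LR.
Posterior odds = 0.353/(1−0.353) = 0.5456. LR = 0.75/0.41 = 1.8293.
Prior odds = 0.5456/1.8293 = 0.2983, so P(A) = 0.2983/(1+0.2983) ≈ 0.23.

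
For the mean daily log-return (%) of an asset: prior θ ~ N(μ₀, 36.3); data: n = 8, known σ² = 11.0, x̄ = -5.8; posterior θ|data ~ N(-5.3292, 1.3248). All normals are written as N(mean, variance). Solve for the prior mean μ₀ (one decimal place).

μ₀ = 7.1

With known observation variance, the Normal–Normal posterior has precision τ_n = τ₀ + n/σ² and mean μ_n = (τ₀μ₀ + (n/σ²)x̄)/τ_n.
Here τ₀ = 1/36.3 = 0.027548 and τ_data = 8/11.0 = 0.727273, so τ_n = 0.754821.
Rearranging for μ₀: μ₀ = (μ_n·τ_n − τ_data·x̄)/τ₀ = (-5.3292·0.754821 − 0.727273·-5.8) / 0.027548 = 0.195591/0.027548 ≈ 7.1.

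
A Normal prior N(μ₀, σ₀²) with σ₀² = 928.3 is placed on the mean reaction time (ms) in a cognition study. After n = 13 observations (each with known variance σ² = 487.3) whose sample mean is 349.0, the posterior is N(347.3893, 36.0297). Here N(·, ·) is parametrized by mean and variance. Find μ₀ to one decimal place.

μ₀ = 307.5

The posterior mean is a precision-weighted average: μ_n = (τ₀μ₀ + τ_data·x̄)/(τ₀+τ_data), with τ₀=1/σ₀² and τ_data=n/σ².
Here τ₀ = 1/928.3 = 0.001077 and τ_data = 13/487.3 = 0.026678, so τ_n = 0.027755.
Rearranging for μ₀: μ₀ = (μ_n·τ_n − τ_data·x̄)/τ₀ = (347.3893·0.027755 − 0.026678·349.0) / 0.001077 = 0.331168/0.001077 ≈ 307.5.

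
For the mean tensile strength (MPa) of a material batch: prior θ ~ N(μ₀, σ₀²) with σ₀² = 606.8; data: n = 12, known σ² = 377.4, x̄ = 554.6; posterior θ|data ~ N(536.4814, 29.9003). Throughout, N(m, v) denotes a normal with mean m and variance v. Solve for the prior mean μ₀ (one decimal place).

The posterior mean is a precision-weighted average: μ_n = (τ₀μ₀ + τ_data·x̄)/(τ₀+τ_data), with τ₀=1/σ₀² and τ_data=n/σ².
Here τ₀ = 1/606.8 = 0.001648 and τ_data = 12/377.4 = 0.031797, so τ_n = 0.033445.
Rearranging for μ₀: μ₀ = (μ_n·τ_n − τ_data·x̄)/τ₀ = (536.4814·0.033445 − 0.031797·554.6) / 0.001648 = 0.308004/0.001648 ≈ 186.9.

μ₀ = 186.9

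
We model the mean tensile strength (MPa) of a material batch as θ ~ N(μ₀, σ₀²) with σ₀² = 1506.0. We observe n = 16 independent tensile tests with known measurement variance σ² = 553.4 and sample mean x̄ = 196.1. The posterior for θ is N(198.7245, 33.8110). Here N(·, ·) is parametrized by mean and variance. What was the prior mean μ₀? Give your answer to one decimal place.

μ₀ = 313.0

With known observation variance, the Normal–Normal posterior has precision τ_n = τ₀ + n/σ² and mean μ_n = (τ₀μ₀ + (n/σ²)x̄)/τ_n.
Here τ₀ = 1/1506.0 = 0.000664 and τ_data = 16/553.4 = 0.028912, so τ_n = 0.029576.
Rearranging for μ₀: μ₀ = (μ_n·τ_n − τ_data·x̄)/τ₀ = (198.7245·0.029576 − 0.028912·196.1) / 0.000664 = 0.207833/0.000664 ≈ 313.0.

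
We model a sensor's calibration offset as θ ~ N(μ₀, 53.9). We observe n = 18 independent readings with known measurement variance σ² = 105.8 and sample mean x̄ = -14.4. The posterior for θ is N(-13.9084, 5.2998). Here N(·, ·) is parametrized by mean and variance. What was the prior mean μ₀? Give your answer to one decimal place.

μ₀ = -9.4

With known observation variance, the Normal–Normal posterior has precision τ_n = τ₀ + n/σ² and mean μ_n = (τ₀μ₀ + (n/σ²)x̄)/τ_n.
Here τ₀ = 1/53.9 = 0.018553 and τ_data = 18/105.8 = 0.170132, so τ_n = 0.188685.
Rearranging for μ₀: μ₀ = (μ_n·τ_n − τ_data·x̄)/τ₀ = (-13.9084·0.188685 − 0.170132·-14.4) / 0.018553 = -0.174406/0.018553 ≈ -9.4.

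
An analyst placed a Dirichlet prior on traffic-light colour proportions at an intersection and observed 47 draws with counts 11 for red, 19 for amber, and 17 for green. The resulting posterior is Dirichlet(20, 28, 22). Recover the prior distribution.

For a Dirichlet(α) prior with multinomial counts c, the posterior is Dirichlet(α + c) componentwise.
Subtract each count from the matching posterior parameter: 20−11=9, 28−19=9, 22−17=5.

Dirichlet(9, 9, 5)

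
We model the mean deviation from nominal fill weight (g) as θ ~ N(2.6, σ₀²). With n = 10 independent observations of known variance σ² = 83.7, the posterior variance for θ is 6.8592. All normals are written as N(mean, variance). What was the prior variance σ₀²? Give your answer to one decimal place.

Posterior precision equals prior precision plus data precision: 1/σ_n² = 1/σ₀² + n/σ².
So 1/σ₀² = 1/6.8592 − 10/83.7 = 0.145790 − 0.119474 = 0.026316.
Hence σ₀² = 1/0.026316 ≈ 38.0.

σ₀² = 38.0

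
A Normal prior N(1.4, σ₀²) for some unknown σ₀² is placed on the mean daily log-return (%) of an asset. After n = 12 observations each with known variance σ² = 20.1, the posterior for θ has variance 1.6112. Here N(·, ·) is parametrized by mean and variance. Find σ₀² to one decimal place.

σ₀² = 42.3

For the Normal–Normal model with known σ², precisions add: τ_n = τ₀ + n/σ².
So 1/σ₀² = 1/1.6112 − 12/20.1 = 0.620655 − 0.597015 = 0.023640.
Hence σ₀² = 1/0.023640 ≈ 42.3.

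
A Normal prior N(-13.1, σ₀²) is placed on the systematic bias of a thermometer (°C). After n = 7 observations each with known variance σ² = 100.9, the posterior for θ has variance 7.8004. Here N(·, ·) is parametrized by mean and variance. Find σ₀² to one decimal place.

σ₀² = 17.0

For the Normal–Normal model with known σ², precisions add: τ_n = τ₀ + n/σ².
So 1/σ₀² = 1/7.8004 − 7/100.9 = 0.128199 − 0.069376 = 0.058823.
Hence σ₀² = 1/0.058823 ≈ 17.0.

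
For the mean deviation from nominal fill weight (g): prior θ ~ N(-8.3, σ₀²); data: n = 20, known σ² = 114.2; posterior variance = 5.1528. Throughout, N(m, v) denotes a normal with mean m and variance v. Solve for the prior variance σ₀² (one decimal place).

σ₀² = 52.8

For the Normal–Normal model with known σ², precisions add: τ_n = τ₀ + n/σ².
So 1/σ₀² = 1/5.1528 − 20/114.2 = 0.194069 − 0.175131 = 0.018938.
Hence σ₀² = 1/0.018938 ≈ 52.8.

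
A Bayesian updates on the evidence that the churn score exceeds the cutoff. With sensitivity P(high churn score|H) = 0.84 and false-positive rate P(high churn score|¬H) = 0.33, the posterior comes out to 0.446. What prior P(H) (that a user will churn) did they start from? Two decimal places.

Bayes' rule in odds form gives O(H|E) = O(H)·[P(E|H)/P(E|¬H)], hence O(H) = O(H|E)/LR.
Posterior odds = 0.446/(1−0.446) = 0.8051. LR = 0.84/0.33 = 2.5455.
Prior odds = 0.8051/2.5455 = 0.3163, so P(H) = 0.3163/(1+0.3163) ≈ 0.24.

P(H) = 0.24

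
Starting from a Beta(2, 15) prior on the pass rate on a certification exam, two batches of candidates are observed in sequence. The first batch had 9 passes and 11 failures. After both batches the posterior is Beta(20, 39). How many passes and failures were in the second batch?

Because Beta–binomial updating is additive in the counts, the combined data contributed (α_post−α_prior, β_post−β_prior) successes and failures.
Total across both batches: 20−2=18 passes, 39−15=24 failures.
Subtract the first batch: 18−9=9 passes and 24−11=13 failures.

9 passes and 13 failures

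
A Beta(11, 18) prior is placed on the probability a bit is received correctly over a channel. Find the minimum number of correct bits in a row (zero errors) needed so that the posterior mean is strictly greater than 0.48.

After k correct bits and 0 errors the posterior is Beta(11+k, 18), with mean (11+k)/(11+18+k).
Set (11+k)/(29+k) > 0.48 and solve: k > (0.48·29 − 11)/(1 − 0.48) = 5.615.
The smallest integer exceeding 5.615 is 6, and checking k=6: (17)/(35) = 0.4857 > 0.48.

k = 6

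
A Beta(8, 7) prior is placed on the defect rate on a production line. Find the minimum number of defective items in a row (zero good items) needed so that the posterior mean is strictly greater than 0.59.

After k defective items and 0 good items the posterior is Beta(8+k, 7), with mean (8+k)/(8+7+k).
Set (8+k)/(15+k) > 0.59 and solve: k > (0.59·15 − 8)/(1 − 0.59) = 2.073.
The smallest integer exceeding 2.073 is 3, and checking k=3: (11)/(18) = 0.6111 > 0.59.

k = 3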